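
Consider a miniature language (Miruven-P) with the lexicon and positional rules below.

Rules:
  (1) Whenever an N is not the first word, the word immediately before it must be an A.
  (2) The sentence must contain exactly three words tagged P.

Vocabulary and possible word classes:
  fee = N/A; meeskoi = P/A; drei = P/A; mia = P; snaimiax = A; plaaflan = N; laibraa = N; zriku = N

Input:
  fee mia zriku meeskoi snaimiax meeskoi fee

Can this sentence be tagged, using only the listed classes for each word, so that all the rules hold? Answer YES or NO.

NO

Candidates per position — 1:fee {N,A}; 2:mia {P}; 3:zriku {N}; 4:meeskoi {P,A}; 5:snaimiax {A}; 6:meeskoi {P,A}; 7:fee {N,A}.
Rule 1 cannot be satisfied by any choice of tags from the lexicon.
So there is no consistent tagging.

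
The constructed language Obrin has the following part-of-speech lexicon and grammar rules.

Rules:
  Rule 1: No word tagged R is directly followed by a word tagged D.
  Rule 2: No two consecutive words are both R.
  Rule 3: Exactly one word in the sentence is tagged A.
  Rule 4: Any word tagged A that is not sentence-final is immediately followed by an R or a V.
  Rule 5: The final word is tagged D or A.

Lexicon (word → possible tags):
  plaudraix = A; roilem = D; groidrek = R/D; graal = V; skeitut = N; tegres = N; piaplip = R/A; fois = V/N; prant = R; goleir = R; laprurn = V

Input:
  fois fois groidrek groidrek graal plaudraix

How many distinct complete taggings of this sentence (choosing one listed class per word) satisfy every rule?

8

Candidates per position — 1:fois {V,N}; 2:fois {V,N}; 3:groidrek {R,D}; 4:groidrek {R,D}; 5:graal {V}; 6:plaudraix {A}.
There are 16 candidate sequences in total.
Checking each against the rules leaves 8 sequences.
Count = 8.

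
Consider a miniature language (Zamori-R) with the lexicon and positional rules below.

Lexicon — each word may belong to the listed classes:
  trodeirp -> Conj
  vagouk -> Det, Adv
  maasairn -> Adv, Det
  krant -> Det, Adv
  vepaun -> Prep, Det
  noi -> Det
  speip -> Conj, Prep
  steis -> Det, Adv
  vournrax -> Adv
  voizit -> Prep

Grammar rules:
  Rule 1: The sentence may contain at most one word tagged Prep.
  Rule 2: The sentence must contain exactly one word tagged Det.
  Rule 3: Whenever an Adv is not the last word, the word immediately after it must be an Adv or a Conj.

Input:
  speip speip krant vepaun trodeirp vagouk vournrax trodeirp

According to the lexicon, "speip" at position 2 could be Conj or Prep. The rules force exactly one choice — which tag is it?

Conj

Candidates per position — 1:speip {Conj,Prep}; 2:speip {Conj,Prep}; 3:krant {Det,Adv}; 4:vepaun {Prep,Det}; 5:trodeirp {Conj}; 6:vagouk {Det,Adv}; 7:vournrax {Adv}; 8:trodeirp {Conj}.
If word 3 were Adv, no tagging could satisfy rule 3; so word 3 is Det.
If word 4 were Det, no tagging could satisfy rule 2; so word 4 is Prep.
If word 6 were Det, no tagging could satisfy rule 2; so word 6 is Adv.
If word 1 were Prep, no tagging could satisfy rule 1; so word 1 is Conj.
If word 2 were Prep, no tagging could satisfy rule 1; so word 2 is Conj.
The unique satisfying tagging is: Conj Conj Det Prep Conj Adv Adv Conj.
Check: rule 1 ok; rule 2 ok; rule 3 ok.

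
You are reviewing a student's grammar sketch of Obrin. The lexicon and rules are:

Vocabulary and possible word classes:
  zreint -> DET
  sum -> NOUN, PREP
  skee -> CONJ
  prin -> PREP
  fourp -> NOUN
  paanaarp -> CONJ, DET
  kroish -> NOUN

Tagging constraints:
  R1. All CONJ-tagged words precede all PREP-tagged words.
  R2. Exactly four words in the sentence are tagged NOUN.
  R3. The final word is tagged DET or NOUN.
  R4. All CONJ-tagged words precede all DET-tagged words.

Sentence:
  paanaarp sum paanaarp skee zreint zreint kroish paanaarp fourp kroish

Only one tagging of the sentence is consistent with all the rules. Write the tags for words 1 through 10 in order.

CONJ NOUN CONJ CONJ DET DET NOUN DET NOUN NOUN

Candidates per position — 1:paanaarp {CONJ,DET}; 2:sum {NOUN,PREP}; 3:paanaarp {CONJ,DET}; 4:skee {CONJ}; 5:zreint {DET}; 6:zreint {DET}; 7:kroish {NOUN}; 8:paanaarp {CONJ,DET}; 9:fourp {NOUN}; 10:kroish {NOUN}.
Position 1: tagging it DET would leave rule 4 unsatisfiable, so it must be CONJ.
Position 2: tagging it PREP would leave rule 1 unsatisfiable, so it must be NOUN.
Position 3: tagging it DET would leave rule 4 unsatisfiable, so it must be CONJ.
Position 8: tagging it CONJ would leave rule 4 unsatisfiable, so it must be DET.
The only consistent sequence is: CONJ NOUN CONJ CONJ DET DET NOUN DET NOUN NOUN.
Rule-by-rule: rule 1 ✓; rule 2 ✓; rule 3 ✓; rule 4 ✓.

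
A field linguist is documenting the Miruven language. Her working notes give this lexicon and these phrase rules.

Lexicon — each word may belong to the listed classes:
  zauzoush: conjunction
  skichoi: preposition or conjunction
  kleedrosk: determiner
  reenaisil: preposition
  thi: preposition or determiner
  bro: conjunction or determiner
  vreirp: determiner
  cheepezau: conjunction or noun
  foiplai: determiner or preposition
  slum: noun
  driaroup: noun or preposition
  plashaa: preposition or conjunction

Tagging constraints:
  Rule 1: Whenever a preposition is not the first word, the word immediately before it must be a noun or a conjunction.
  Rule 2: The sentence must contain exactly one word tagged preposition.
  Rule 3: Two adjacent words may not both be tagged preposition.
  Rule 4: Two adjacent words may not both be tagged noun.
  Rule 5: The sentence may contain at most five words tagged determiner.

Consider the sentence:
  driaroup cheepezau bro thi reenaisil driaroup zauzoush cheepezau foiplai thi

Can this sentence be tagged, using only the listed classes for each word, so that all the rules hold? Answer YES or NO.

NO

Candidates per position — 1:driaroup {noun,preposition}; 2:cheepezau {conjunction,noun}; 3:bro {conjunction,determiner}; 4:thi {preposition,determiner}; 5:reenaisil {preposition}; 6:driaroup {noun,preposition}; 7:zauzoush {conjunction}; 8:cheepezau {conjunction,noun}; 9:foiplai {determiner,preposition}; 10:thi {preposition,determiner}.
Rule 1 cannot be satisfied by any choice of tags from the lexicon.
So there is no consistent tagging.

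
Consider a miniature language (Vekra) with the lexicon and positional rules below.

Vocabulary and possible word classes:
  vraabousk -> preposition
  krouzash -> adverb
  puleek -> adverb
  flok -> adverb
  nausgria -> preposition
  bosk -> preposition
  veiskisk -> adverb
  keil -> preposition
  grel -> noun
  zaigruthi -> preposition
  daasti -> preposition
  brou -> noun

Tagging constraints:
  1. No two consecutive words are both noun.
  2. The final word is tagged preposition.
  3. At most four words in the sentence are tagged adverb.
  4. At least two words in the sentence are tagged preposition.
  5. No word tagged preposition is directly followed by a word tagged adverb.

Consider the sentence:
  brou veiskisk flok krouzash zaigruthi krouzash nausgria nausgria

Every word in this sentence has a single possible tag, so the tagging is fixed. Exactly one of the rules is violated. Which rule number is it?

5

Fixed tagging: noun adverb adverb adverb preposition adverb preposition preposition.
Checking each rule: R1 ✓, R2 ✓, R3 ✓, R4 ✓, R5 ✗.
Only rule 5 fails.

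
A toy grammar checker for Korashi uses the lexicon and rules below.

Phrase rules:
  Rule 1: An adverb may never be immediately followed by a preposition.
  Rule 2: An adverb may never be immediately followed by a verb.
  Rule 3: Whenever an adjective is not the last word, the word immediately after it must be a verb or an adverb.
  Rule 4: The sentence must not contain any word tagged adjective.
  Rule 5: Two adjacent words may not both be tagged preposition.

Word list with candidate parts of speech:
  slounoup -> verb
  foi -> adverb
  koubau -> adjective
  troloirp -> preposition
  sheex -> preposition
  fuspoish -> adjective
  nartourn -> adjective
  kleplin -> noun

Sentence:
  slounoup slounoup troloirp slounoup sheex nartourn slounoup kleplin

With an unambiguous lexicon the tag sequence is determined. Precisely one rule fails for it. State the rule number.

4

Fixed tagging: verb verb preposition verb preposition adjective verb noun.
Rule check: R1 ✓, R2 ✓, R3 ✓, R4 ✗, R5 ✓.
Only rule 4 fails.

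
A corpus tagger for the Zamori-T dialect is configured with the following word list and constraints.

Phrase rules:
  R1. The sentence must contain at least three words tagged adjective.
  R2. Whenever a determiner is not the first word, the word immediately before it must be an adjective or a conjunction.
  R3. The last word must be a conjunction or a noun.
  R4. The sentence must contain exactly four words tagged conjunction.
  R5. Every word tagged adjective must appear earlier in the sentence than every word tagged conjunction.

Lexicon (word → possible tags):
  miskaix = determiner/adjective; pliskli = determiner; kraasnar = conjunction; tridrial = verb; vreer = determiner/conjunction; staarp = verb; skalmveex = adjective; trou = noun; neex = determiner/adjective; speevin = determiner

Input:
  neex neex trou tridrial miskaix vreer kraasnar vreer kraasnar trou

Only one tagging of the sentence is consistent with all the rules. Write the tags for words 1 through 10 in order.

Candidates per position — 1:neex {determiner,adjective}; 2:neex {determiner,adjective}; 3:trou {noun}; 4:tridrial {verb}; 5:miskaix {determiner,adjective}; 6:vreer {determiner,conjunction}; 7:kraasnar {conjunction}; 8:vreer {determiner,conjunction}; 9:kraasnar {conjunction}; 10:trou {noun}.
If word 1 were determiner, no tagging could satisfy rule 1; so word 1 is adjective.
If word 2 were determiner, no tagging could satisfy rule 1; so word 2 is adjective.
If word 5 were determiner, no tagging could satisfy rule 1; so word 5 is adjective.
If word 6 were determiner, no tagging could satisfy rule 4; so word 6 is conjunction.
If word 8 were determiner, no tagging could satisfy rule 4; so word 8 is conjunction.
That leaves exactly one tagging: adjective adjective noun verb adjective conjunction conjunction conjunction conjunction noun.
Verifying each rule — rule 1 ok; rule 2 ok; rule 3 ok; rule 4 ok; rule 5 ok.

adjective adjective noun verb adjective conjunction conjunction conjunction conjunction noun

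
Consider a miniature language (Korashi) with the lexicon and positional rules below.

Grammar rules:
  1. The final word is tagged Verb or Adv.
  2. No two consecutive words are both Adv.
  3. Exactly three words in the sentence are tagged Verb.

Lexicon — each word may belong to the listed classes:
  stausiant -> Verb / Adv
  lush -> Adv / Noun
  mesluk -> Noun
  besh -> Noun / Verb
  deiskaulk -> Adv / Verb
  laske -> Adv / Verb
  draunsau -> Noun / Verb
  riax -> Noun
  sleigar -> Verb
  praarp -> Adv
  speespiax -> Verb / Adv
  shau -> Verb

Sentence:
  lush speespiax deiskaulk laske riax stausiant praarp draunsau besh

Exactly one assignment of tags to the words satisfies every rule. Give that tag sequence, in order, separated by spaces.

Noun Adv Verb Adv Noun Verb Adv Noun Verb

Candidates per position — 1:lush {Adv,Noun}; 2:speespiax {Verb,Adv}; 3:deiskaulk {Adv,Verb}; 4:laske {Adv,Verb}; 5:riax {Noun}; 6:stausiant {Verb,Adv}; 7:praarp {Adv}; 8:draunsau {Noun,Verb}; 9:besh {Noun,Verb}.
At position 6, choosing Adv makes rule 2 impossible to satisfy; hence Verb.
At position 9, choosing Noun makes rule 1 impossible to satisfy; hence Verb.
The remaining ambiguous positions (1, 2, 3, 4, 8) are resolved jointly — only one combination satisfies every rule.
The only consistent sequence is: Noun Adv Verb Adv Noun Verb Adv Noun Verb.
Check: rule 1 holds; rule 2 holds; rule 3 holds.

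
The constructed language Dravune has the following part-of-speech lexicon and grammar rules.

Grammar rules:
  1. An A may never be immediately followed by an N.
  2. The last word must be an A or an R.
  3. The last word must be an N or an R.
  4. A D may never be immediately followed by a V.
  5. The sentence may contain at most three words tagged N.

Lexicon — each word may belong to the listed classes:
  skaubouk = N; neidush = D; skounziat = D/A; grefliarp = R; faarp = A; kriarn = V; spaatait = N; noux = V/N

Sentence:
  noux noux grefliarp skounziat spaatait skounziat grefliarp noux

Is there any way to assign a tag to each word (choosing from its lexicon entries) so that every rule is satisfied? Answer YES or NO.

NO

Candidates per position — 1:noux {V,N}; 2:noux {V,N}; 3:grefliarp {R}; 4:skounziat {D,A}; 5:spaatait {N}; 6:skounziat {D,A}; 7:grefliarp {R}; 8:noux {V,N}.
Rule 2 cannot be satisfied by any choice of tags from the lexicon.
So there is no consistent tagging.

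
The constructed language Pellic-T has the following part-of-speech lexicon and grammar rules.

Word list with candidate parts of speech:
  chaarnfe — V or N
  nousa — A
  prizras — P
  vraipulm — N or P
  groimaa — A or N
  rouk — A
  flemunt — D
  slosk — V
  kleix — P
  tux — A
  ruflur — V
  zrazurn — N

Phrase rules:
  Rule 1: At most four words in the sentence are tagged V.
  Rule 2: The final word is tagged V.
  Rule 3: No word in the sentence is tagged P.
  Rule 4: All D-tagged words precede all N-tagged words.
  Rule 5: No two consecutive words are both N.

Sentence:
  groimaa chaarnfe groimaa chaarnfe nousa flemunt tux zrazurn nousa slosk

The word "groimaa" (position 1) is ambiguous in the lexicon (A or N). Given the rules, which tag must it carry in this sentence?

Candidates per position — 1:groimaa {A,N}; 2:chaarnfe {V,N}; 3:groimaa {A,N}; 4:chaarnfe {V,N}; 5:nousa {A}; 6:flemunt {D}; 7:tux {A}; 8:zrazurn {N}; 9:nousa {A}; 10:slosk {V}.
If word 1 were N, no tagging could satisfy rule 4; so word 1 is A.
If word 2 were N, no tagging could satisfy rule 4; so word 2 is V.
If word 3 were N, no tagging could satisfy rule 4; so word 3 is A.
If word 4 were N, no tagging could satisfy rule 4; so word 4 is V.
So the tagging must be: A V A V A D A N A V.
Rule-by-rule: rule 1 ✓; rule 2 ✓; rule 3 ✓; rule 4 ✓; rule 5 ✓.

A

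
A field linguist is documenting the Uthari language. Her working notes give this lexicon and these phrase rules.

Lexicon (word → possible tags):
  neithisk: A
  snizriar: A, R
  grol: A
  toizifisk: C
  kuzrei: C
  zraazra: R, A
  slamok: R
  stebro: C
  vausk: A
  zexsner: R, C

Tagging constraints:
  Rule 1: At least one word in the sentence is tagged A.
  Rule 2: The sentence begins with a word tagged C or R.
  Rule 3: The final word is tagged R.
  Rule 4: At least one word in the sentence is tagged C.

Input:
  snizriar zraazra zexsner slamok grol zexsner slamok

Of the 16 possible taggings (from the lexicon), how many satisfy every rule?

Candidates per position — 1:snizriar {A,R}; 2:zraazra {R,A}; 3:zexsner {R,C}; 4:slamok {R}; 5:grol {A}; 6:zexsner {R,C}; 7:slamok {R}.
There are 16 candidate sequences in total.
Checking each against the rules leaves 6 sequences.
Count = 6.

6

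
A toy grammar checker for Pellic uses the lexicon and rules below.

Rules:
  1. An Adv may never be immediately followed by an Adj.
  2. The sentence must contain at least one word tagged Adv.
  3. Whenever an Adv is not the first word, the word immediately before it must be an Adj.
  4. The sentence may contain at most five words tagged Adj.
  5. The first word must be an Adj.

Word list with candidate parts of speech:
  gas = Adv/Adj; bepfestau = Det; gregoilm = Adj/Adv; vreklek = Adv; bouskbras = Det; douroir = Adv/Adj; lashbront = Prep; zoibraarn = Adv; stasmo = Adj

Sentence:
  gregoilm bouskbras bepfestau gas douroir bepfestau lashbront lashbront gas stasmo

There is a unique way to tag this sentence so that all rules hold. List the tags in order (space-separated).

Candidates per position — 1:gregoilm {Adj,Adv}; 2:bouskbras {Det}; 3:bepfestau {Det}; 4:gas {Adv,Adj}; 5:douroir {Adv,Adj}; 6:bepfestau {Det}; 7:lashbront {Prep}; 8:lashbront {Prep}; 9:gas {Adv,Adj}; 10:stasmo {Adj}.
Word 1 cannot be Adv — rule 5 would then fail for every completion. It is Adj.
Word 4 cannot be Adv — rule 3 would then fail for every completion. It is Adj.
Word 9 cannot be Adv — rule 1 would then fail for every completion. It is Adj.
Word 5 cannot be Adj — rule 2 would then fail for every completion. It is Adv.
The unique satisfying tagging is: Adj Det Det Adj Adv Det Prep Prep Adj Adj.
Verifying each rule — rule 1 ok; rule 2 ok; rule 3 ok; rule 4 ok; rule 5 ok.

Adj Det Det Adj Adv Det Prep Prep Adj Adj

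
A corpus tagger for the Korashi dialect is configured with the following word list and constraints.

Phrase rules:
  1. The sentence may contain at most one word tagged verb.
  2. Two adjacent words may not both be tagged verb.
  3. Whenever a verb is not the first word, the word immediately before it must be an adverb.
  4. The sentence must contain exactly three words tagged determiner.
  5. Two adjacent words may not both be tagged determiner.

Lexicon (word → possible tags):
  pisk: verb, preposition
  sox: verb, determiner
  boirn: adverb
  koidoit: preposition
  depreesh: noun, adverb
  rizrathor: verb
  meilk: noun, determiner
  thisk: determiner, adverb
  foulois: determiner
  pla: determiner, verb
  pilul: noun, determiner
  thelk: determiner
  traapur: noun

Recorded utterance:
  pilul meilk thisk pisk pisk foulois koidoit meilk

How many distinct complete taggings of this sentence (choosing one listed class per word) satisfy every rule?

6

Candidates per position — 1:pilul {noun,determiner}; 2:meilk {noun,determiner}; 3:thisk {determiner,adverb}; 4:pisk {verb,preposition}; 5:pisk {verb,preposition}; 6:foulois {determiner}; 7:koidoit {preposition}; 8:meilk {noun,determiner}.
There are 64 candidate sequences in total.
Checking each against the rules leaves 6 sequences.
Count = 6.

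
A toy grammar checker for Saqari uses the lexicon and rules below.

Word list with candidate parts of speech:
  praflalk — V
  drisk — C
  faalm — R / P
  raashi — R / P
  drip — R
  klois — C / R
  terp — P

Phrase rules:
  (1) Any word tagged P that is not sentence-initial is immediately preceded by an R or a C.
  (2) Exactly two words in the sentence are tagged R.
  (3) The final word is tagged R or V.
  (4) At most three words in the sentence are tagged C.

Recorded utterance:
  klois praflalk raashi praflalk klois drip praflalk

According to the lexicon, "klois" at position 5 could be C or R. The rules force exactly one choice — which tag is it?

Candidates per position — 1:klois {C,R}; 2:praflalk {V}; 3:raashi {R,P}; 4:praflalk {V}; 5:klois {C,R}; 6:drip {R}; 7:praflalk {V}.
Position 3: tagging it P would leave rule 1 unsatisfiable, so it must be R.
Position 5: tagging it R would leave rule 2 unsatisfiable, so it must be C.
Position 1: tagging it R would leave rule 2 unsatisfiable, so it must be C.
The only consistent sequence is: C V R V C R V.
Check: rule 1 holds; rule 2 holds; rule 3 holds; rule 4 holds.

C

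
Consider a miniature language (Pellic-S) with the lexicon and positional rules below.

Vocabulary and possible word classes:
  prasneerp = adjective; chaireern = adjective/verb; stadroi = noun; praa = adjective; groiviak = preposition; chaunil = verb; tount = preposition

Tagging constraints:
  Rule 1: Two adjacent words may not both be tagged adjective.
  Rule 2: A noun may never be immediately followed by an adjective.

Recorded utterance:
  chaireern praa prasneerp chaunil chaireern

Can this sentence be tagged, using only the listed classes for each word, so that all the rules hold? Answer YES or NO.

NO

Candidates per position — 1:chaireern {adjective,verb}; 2:praa {adjective}; 3:prasneerp {adjective}; 4:chaunil {verb}; 5:chaireern {adjective,verb}.
Rule 1 cannot be satisfied by any choice of tags from the lexicon.
So there is no consistent tagging.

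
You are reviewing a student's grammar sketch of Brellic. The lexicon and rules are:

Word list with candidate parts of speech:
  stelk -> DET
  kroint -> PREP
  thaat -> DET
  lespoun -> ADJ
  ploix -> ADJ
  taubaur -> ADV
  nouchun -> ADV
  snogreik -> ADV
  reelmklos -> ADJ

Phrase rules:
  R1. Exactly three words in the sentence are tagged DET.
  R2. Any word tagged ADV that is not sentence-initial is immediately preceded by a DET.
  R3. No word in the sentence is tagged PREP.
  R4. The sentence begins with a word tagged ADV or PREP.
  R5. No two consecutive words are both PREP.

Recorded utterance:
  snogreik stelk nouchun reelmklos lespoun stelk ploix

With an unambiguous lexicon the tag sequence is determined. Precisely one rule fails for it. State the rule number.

Fixed tagging: ADV DET ADV ADJ ADJ DET ADJ.
Checking each rule: R1 ✗, R2 ✓, R3 ✓, R4 ✓, R5 ✓.
Only rule 1 fails.

1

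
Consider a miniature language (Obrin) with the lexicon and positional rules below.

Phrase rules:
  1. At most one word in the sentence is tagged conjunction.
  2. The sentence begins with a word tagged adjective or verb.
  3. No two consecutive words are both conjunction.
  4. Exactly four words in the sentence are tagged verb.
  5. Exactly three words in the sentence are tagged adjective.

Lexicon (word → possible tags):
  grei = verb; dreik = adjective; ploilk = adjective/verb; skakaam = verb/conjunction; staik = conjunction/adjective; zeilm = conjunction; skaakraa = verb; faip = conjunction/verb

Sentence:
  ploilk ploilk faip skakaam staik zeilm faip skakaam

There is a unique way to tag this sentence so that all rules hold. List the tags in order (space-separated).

adjective adjective verb verb adjective conjunction verb verb

Candidates per position — 1:ploilk {adjective,verb}; 2:ploilk {adjective,verb}; 3:faip {conjunction,verb}; 4:skakaam {verb,conjunction}; 5:staik {conjunction,adjective}; 6:zeilm {conjunction}; 7:faip {conjunction,verb}; 8:skakaam {verb,conjunction}.
At position 1, choosing verb makes rule 5 impossible to satisfy; hence adjective.
At position 2, choosing verb makes rule 5 impossible to satisfy; hence adjective.
At position 3, choosing conjunction makes rule 1 impossible to satisfy; hence verb.
At position 4, choosing conjunction makes rule 1 impossible to satisfy; hence verb.
At position 5, choosing conjunction makes rule 1 impossible to satisfy; hence adjective.
At position 7, choosing conjunction makes rule 1 impossible to satisfy; hence verb.
At position 8, choosing conjunction makes rule 1 impossible to satisfy; hence verb.
So the tagging must be: adjective adjective verb verb adjective conjunction verb verb.
Rule-by-rule: rule 1 satisfied; rule 2 satisfied; rule 3 satisfied; rule 4 satisfied; rule 5 satisfied.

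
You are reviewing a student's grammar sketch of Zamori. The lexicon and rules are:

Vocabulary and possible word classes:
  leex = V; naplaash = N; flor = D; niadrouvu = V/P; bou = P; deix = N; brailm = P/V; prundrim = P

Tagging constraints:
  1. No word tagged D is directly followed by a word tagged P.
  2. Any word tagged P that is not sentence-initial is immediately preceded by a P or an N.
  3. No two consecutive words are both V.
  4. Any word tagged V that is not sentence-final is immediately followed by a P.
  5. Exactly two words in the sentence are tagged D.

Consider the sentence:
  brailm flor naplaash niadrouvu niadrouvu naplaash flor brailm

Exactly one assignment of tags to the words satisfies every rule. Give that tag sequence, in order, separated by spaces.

Candidates per position — 1:brailm {P,V}; 2:flor {D}; 3:naplaash {N}; 4:niadrouvu {V,P}; 5:niadrouvu {V,P}; 6:naplaash {N}; 7:flor {D}; 8:brailm {P,V}.
Position 1: tagging it V would leave rule 4 unsatisfiable, so it must be P.
Position 5: tagging it V would leave rule 4 unsatisfiable, so it must be P.
Position 8: tagging it P would leave rule 1 unsatisfiable, so it must be V.
Position 4: tagging it V would leave rule 2 unsatisfiable, so it must be P.
The unique satisfying tagging is: P D N P P N D V.
Verifying each rule — rule 1 ✓; rule 2 ✓; rule 3 ✓; rule 4 ✓; rule 5 ✓.

P D N P P N D V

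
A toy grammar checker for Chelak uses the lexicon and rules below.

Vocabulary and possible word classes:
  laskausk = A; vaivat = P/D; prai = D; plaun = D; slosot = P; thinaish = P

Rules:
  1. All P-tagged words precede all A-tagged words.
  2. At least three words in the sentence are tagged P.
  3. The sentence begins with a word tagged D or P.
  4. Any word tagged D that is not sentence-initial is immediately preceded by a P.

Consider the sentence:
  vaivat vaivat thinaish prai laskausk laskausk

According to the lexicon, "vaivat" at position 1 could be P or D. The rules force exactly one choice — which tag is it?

P

Candidates per position — 1:vaivat {P,D}; 2:vaivat {P,D}; 3:thinaish {P}; 4:prai {D}; 5:laskausk {A}; 6:laskausk {A}.
If word 1 were D, no tagging could satisfy rule 2; so word 1 is P.
If word 2 were D, no tagging could satisfy rule 2; so word 2 is P.
The unique satisfying tagging is: P P P D A A.
Checking: rule 1 ✓; rule 2 ✓; rule 3 ✓; rule 4 ✓.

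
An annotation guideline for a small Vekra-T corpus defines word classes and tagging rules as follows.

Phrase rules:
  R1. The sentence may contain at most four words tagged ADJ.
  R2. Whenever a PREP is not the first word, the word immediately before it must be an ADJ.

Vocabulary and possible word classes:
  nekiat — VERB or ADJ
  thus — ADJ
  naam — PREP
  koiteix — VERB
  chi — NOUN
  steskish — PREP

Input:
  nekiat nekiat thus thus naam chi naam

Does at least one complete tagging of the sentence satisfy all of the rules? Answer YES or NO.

Candidates per position — 1:nekiat {VERB,ADJ}; 2:nekiat {VERB,ADJ}; 3:thus {ADJ}; 4:thus {ADJ}; 5:naam {PREP}; 6:chi {NOUN}; 7:naam {PREP}.
Rule 2 cannot be satisfied by any choice of tags from the lexicon.
So there is no consistent tagging.

NO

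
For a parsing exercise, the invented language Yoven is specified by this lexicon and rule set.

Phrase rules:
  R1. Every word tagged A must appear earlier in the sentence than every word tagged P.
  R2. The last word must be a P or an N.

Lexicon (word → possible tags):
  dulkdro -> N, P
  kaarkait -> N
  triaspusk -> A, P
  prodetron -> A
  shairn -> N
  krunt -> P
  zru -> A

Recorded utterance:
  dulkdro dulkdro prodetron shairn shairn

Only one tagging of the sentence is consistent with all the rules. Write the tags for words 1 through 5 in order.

Candidates per position — 1:dulkdro {N,P}; 2:dulkdro {N,P}; 3:prodetron {A}; 4:shairn {N}; 5:shairn {N}.
At position 1, choosing P makes rule 1 impossible to satisfy; hence N.
At position 2, choosing P makes rule 1 impossible to satisfy; hence N.
The only consistent sequence is: N N A N N.
Rule-by-rule: rule 1 ok; rule 2 ok.

N N A N N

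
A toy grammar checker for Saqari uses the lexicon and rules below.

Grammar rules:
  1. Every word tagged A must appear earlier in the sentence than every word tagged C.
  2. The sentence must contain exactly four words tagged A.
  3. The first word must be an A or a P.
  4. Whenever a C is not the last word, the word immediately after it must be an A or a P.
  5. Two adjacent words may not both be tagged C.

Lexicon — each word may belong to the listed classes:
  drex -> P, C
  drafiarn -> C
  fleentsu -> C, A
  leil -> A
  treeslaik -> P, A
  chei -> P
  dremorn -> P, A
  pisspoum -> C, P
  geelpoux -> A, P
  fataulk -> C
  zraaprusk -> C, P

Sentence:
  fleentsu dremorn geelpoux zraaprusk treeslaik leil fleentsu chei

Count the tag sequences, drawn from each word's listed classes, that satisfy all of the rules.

6

Candidates per position — 1:fleentsu {C,A}; 2:dremorn {P,A}; 3:geelpoux {A,P}; 4:zraaprusk {C,P}; 5:treeslaik {P,A}; 6:leil {A}; 7:fleentsu {C,A}; 8:chei {P}.
There are 64 candidate sequences in total.
Checking each against the rules leaves 6 sequences.
Count = 6.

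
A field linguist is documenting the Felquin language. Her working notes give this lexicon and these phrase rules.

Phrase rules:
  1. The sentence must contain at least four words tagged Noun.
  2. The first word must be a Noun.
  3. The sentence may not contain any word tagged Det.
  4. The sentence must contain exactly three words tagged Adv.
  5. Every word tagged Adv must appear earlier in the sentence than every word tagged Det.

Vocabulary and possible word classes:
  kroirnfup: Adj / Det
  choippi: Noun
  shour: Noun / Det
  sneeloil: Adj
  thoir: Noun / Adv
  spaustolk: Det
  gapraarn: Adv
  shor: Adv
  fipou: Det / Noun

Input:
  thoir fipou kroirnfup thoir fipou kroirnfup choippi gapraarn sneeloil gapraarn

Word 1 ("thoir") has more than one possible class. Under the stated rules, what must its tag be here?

Candidates per position — 1:thoir {Noun,Adv}; 2:fipou {Det,Noun}; 3:kroirnfup {Adj,Det}; 4:thoir {Noun,Adv}; 5:fipou {Det,Noun}; 6:kroirnfup {Adj,Det}; 7:choippi {Noun}; 8:gapraarn {Adv}; 9:sneeloil {Adj}; 10:gapraarn {Adv}.
Word 1 cannot be Adv — rule 2 would then fail for every completion. It is Noun.
Word 2 cannot be Det — rule 3 would then fail for every completion. It is Noun.
Word 3 cannot be Det — rule 3 would then fail for every completion. It is Adj.
Word 4 cannot be Noun — rule 4 would then fail for every completion. It is Adv.
Word 5 cannot be Det — rule 1 would then fail for every completion. It is Noun.
Word 6 cannot be Det — rule 3 would then fail for every completion. It is Adj.
That leaves exactly one tagging: Noun Noun Adj Adv Noun Adj Noun Adv Adj Adv.
Verifying each rule — rule 1 satisfied; rule 2 satisfied; rule 3 satisfied; rule 4 satisfied; rule 5 satisfied.

Noun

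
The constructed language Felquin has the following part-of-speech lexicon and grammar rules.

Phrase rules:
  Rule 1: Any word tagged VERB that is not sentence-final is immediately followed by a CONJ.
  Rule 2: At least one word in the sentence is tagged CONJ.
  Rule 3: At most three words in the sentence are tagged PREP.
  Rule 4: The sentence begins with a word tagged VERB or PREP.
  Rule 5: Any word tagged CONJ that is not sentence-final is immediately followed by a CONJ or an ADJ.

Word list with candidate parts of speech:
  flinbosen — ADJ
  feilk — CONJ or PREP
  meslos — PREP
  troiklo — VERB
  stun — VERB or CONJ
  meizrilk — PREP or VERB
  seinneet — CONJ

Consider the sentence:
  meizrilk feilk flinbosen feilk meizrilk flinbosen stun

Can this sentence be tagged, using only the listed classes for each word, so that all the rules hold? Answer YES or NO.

YES

Candidates per position — 1:meizrilk {PREP,VERB}; 2:feilk {CONJ,PREP}; 3:flinbosen {ADJ}; 4:feilk {CONJ,PREP}; 5:meizrilk {PREP,VERB}; 6:flinbosen {ADJ}; 7:stun {VERB,CONJ}.
One satisfying assignment: PREP CONJ ADJ PREP PREP ADJ VERB.
Checking: rule 1 ok; rule 2 ok; rule 3 ok; rule 4 ok; rule 5 ok.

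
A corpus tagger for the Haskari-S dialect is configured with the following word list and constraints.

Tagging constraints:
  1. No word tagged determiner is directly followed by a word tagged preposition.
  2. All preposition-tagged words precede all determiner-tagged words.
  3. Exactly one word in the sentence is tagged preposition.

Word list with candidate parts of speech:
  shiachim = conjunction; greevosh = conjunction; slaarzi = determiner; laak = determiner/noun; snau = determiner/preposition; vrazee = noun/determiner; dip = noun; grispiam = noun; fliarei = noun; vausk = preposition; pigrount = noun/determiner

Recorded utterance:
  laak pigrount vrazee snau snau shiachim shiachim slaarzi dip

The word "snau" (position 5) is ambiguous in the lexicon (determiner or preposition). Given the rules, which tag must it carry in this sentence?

determiner

Candidates per position — 1:laak {determiner,noun}; 2:pigrount {noun,determiner}; 3:vrazee {noun,determiner}; 4:snau {determiner,preposition}; 5:snau {determiner,preposition}; 6:shiachim {conjunction}; 7:shiachim {conjunction}; 8:slaarzi {determiner}; 9:dip {noun}.
Position 5: the remaining choice is settled jointly with positions 1, 2, 3, 4 — only determiner at position 5 is part of a tagging that satisfies every rule.
That leaves exactly one tagging: noun noun noun preposition determiner conjunction conjunction determiner noun.
Checking: rule 1 ✓; rule 2 ✓; rule 3 ✓.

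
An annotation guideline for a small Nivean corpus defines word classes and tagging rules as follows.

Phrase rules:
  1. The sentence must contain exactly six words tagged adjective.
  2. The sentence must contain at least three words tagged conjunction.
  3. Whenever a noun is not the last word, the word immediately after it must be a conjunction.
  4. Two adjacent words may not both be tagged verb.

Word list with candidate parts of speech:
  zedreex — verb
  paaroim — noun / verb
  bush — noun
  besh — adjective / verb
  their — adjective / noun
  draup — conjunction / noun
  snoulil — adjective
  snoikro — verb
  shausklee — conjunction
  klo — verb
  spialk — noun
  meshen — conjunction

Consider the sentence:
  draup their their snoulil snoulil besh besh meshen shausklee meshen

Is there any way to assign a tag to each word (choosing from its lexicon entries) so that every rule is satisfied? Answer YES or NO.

Candidates per position — 1:draup {conjunction,noun}; 2:their {adjective,noun}; 3:their {adjective,noun}; 4:snoulil {adjective}; 5:snoulil {adjective}; 6:besh {adjective,verb}; 7:besh {adjective,verb}; 8:meshen {conjunction}; 9:shausklee {conjunction}; 10:meshen {conjunction}.
One satisfying assignment: conjunction adjective adjective adjective adjective adjective adjective conjunction conjunction conjunction.
Check: rule 1 holds; rule 2 holds; rule 3 holds; rule 4 holds.

YES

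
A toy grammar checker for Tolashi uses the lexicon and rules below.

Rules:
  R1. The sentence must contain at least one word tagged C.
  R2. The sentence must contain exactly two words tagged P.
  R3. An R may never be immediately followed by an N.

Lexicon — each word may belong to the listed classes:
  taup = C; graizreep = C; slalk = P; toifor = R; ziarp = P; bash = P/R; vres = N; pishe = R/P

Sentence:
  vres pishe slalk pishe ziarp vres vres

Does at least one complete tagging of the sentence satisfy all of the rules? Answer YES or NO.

Candidates per position — 1:vres {N}; 2:pishe {R,P}; 3:slalk {P}; 4:pishe {R,P}; 5:ziarp {P}; 6:vres {N}; 7:vres {N}.
Rule 1 cannot be satisfied by any choice of tags from the lexicon.
So there is no consistent tagging.

NO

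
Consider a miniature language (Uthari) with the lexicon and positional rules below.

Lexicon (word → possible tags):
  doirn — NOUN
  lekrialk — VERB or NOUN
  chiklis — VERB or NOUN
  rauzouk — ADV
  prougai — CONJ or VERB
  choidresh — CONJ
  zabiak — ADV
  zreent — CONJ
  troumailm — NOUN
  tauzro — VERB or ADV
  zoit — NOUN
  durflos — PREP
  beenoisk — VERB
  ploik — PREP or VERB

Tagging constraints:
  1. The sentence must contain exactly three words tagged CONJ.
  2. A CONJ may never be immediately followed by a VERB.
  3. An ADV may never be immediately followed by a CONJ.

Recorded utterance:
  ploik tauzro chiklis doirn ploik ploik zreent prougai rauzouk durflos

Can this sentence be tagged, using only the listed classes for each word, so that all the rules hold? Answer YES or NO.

NO

Candidates per position — 1:ploik {PREP,VERB}; 2:tauzro {VERB,ADV}; 3:chiklis {VERB,NOUN}; 4:doirn {NOUN}; 5:ploik {PREP,VERB}; 6:ploik {PREP,VERB}; 7:zreent {CONJ}; 8:prougai {CONJ,VERB}; 9:rauzouk {ADV}; 10:durflos {PREP}.
Rule 1 cannot be satisfied by any choice of tags from the lexicon.
So there is no consistent tagging.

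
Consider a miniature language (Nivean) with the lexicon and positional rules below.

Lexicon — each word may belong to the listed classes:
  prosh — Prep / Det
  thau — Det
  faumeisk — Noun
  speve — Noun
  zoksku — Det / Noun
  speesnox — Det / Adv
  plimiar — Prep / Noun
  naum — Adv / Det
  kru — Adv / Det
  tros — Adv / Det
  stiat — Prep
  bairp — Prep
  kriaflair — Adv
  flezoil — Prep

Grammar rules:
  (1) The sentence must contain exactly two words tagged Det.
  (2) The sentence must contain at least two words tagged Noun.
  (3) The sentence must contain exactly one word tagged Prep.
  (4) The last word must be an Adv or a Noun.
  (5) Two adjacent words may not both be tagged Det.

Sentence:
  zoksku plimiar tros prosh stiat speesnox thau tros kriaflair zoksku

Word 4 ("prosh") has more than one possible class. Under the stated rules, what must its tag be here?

Det

Candidates per position — 1:zoksku {Det,Noun}; 2:plimiar {Prep,Noun}; 3:tros {Adv,Det}; 4:prosh {Prep,Det}; 5:stiat {Prep}; 6:speesnox {Det,Adv}; 7:thau {Det}; 8:tros {Adv,Det}; 9:kriaflair {Adv}; 10:zoksku {Det,Noun}.
Position 2: tagging it Prep would leave rule 3 unsatisfiable, so it must be Noun.
Position 4: tagging it Prep would leave rule 3 unsatisfiable, so it must be Det.
Position 6: tagging it Det would leave rule 1 unsatisfiable, so it must be Adv.
Position 8: tagging it Det would leave rule 1 unsatisfiable, so it must be Adv.
Position 10: tagging it Det would leave rule 1 unsatisfiable, so it must be Noun.
Position 1: tagging it Det would leave rule 1 unsatisfiable, so it must be Noun.
Position 3: tagging it Det would leave rule 1 unsatisfiable, so it must be Adv.
So the tagging must be: Noun Noun Adv Det Prep Adv Det Adv Adv Noun.
Rule-by-rule: rule 1 ok; rule 2 ok; rule 3 ok; rule 4 ok; rule 5 ok.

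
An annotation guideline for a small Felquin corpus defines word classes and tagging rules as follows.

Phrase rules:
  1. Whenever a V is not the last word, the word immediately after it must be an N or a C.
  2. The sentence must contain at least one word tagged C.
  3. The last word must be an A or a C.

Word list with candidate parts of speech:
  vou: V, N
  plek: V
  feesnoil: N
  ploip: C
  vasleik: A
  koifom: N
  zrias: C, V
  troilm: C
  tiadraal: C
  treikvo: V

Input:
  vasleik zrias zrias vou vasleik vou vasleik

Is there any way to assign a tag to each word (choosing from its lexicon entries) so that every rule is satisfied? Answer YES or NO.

Candidates per position — 1:vasleik {A}; 2:zrias {C,V}; 3:zrias {C,V}; 4:vou {V,N}; 5:vasleik {A}; 6:vou {V,N}; 7:vasleik {A}.
One satisfying assignment: A V C N A N A.
Verifying each rule — rule 1 satisfied; rule 2 satisfied; rule 3 satisfied.

YES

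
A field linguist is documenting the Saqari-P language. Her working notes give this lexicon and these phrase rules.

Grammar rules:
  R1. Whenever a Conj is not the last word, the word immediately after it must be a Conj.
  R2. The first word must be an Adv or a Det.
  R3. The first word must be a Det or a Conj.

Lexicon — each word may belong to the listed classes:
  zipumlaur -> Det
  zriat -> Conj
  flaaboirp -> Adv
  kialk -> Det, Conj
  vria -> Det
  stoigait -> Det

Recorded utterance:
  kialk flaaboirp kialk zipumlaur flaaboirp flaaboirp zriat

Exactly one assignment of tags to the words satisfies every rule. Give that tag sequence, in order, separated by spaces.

Det Adv Det Det Adv Adv Conj

Candidates per position — 1:kialk {Det,Conj}; 2:flaaboirp {Adv}; 3:kialk {Det,Conj}; 4:zipumlaur {Det}; 5:flaaboirp {Adv}; 6:flaaboirp {Adv}; 7:zriat {Conj}.
Position 1: tagging it Conj would leave rule 1 unsatisfiable, so it must be Det.
Position 3: tagging it Conj would leave rule 1 unsatisfiable, so it must be Det.
So the tagging must be: Det Adv Det Det Adv Adv Conj.
Check: rule 1 satisfied; rule 2 satisfied; rule 3 satisfied.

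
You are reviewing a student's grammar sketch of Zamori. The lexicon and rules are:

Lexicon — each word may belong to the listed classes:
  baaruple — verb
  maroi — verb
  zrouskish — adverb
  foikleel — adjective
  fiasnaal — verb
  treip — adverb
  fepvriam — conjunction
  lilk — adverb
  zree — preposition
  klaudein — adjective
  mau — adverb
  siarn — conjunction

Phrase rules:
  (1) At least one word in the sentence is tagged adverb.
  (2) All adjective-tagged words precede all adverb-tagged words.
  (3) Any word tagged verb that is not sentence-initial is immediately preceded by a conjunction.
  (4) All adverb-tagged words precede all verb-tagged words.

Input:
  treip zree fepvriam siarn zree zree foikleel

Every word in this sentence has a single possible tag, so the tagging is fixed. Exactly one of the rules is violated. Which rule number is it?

Fixed tagging: adverb preposition conjunction conjunction preposition preposition adjective.
Applying the rules: R1 ✓, R2 ✗, R3 ✓, R4 ✓.
Only rule 2 fails.

2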